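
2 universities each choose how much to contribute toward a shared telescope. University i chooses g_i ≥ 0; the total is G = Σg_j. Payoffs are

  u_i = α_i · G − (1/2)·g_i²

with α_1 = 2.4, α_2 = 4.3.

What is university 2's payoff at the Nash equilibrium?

19.565

University i's FOC: ∂u_i/∂g_i = α_i − g_i = 0, so g_i* = α_i.
NE contributions = (2.4, 4.3); G = 6.7.
u_2 = α_2·G − ½·(g_2)² = 4.3·6.7 − ½·4.3² = 19.565.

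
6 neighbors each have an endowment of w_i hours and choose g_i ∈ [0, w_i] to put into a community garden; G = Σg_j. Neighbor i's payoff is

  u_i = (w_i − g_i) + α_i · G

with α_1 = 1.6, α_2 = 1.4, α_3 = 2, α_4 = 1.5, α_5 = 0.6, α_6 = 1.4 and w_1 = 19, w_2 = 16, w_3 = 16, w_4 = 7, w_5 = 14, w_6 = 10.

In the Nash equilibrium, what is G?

∂u_i/∂g_i = α_i − 1, so neighbor i contributes w_i if α_i > 1, else 0.
α_i > 1 for i ∈ {1, 2, 3, 4, 6}; NE contributions (19, 16, 16, 7, 0, 10), G = 68.

68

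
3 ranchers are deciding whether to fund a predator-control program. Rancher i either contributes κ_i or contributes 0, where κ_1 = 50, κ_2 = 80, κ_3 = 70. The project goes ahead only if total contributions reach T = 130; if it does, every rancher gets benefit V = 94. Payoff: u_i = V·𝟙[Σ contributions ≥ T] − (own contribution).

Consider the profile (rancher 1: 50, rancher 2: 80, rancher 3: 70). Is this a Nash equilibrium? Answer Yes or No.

No

Total = 200 ≥ 130: provided.
Rancher 1 (pledges 50, payoff 44): dropping to 0 → total 150, payoff 94. Profitable deviation.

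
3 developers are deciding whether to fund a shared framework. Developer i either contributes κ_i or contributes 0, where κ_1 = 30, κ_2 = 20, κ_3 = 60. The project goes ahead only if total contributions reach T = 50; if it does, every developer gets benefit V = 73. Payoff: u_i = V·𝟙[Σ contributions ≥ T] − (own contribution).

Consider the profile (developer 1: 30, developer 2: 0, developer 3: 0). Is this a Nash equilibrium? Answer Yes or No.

No

Total = 30 < 50: not provided.
Developer 1 (pledges 30, payoff -30): dropping to 0 → total 0, payoff 0. Profitable deviation.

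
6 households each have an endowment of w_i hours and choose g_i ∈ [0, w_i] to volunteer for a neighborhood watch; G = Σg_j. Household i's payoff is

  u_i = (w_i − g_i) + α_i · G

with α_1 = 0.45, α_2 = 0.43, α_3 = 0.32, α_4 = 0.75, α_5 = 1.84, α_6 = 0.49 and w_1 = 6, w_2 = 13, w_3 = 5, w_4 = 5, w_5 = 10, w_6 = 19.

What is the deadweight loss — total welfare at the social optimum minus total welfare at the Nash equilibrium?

∂u_i/∂g_i = α_i − 1, so household i contributes w_i if α_i > 1, else 0.
α_i > 1 for i ∈ {5}; NE contributions (0, 0, 0, 0, 10, 0), G = 10.
W^NE = Σw_i − G^NE + (Σα_i)·G^NE = 58 + 3.28·10 = 90.8.
Planner: ∂(Σu_j)/∂g_i = Σα_j − 1 = 3.28 > 0, so everyone contributes w_i; G^SO = 58, W^SO = 58 + 3.28·58 = 248.24.
Deadweight loss = 157.44.

157.44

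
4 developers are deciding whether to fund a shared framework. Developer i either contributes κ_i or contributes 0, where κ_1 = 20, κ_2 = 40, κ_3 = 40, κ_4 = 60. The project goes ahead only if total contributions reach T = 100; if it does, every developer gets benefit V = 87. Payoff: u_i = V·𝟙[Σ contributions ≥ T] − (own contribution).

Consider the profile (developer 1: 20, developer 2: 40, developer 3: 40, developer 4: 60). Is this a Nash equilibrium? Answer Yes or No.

Total = 160 ≥ 100: provided.
Developer 1 (pledges 20, payoff 67): dropping to 0 → total 140, payoff 87. Profitable deviation.

No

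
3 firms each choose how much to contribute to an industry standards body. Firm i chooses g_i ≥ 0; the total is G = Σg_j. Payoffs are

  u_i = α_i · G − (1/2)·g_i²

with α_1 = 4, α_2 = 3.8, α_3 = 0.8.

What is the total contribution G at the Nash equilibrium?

Firm i's FOC: ∂u_i/∂g_i = α_i − g_i = 0, so g_i* = α_i.
NE contributions = (4, 3.8, 0.8); G = 8.6.

8.6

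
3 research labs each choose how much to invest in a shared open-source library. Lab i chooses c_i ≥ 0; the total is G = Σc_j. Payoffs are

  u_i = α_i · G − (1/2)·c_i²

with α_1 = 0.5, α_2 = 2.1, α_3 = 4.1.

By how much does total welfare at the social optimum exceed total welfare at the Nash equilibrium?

Lab i's FOC: ∂u_i/∂c_i = α_i − c_i = 0, so c_i* = α_i.
NE contributions = (0.5, 2.1, 4.1); G = 6.7.
W^NE = (Σα)·G − ½Σα_i² = 6.7² − ½·21.47 = 34.155.
Planner sets c_i = Σα_j = 6.7 for every i, so G^SO = 3·6.7 = 20.1.
W^SO = (Σα)·G^SO − ½·3·(Σα)² = (3/2)·6.7² = 67.335.
Deadweight loss = W^SO − W^NE = 33.18.

33.18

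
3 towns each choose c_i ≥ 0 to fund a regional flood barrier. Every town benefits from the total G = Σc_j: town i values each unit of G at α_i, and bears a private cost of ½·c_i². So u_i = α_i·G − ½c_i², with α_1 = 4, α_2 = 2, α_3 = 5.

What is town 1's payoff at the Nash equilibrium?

36

Town i's FOC: ∂u_i/∂c_i = α_i − c_i = 0, so c_i* = α_i.
NE contributions = (4, 2, 5); G = 11.
u_1 = α_1·G − ½·(c_1)² = 4·11 − ½·4² = 36.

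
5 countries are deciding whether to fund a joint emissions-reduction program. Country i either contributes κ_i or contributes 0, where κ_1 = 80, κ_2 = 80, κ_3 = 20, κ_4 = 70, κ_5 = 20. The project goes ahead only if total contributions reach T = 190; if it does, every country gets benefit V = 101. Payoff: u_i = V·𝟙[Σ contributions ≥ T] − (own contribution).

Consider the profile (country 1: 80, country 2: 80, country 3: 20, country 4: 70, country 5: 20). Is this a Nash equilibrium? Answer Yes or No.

Total = 270 ≥ 190: provided.
Country 1 (pledges 80, payoff 21): dropping to 0 → total 190, payoff 101. Profitable deviation.

No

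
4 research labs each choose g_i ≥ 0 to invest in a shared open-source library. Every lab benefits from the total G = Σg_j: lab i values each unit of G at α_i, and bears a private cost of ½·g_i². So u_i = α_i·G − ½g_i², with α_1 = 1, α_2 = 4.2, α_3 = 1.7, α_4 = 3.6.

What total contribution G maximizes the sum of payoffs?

42

Planner FOC: ∂(Σu_j)/∂g_i = (Σα_j) − g_i = 0, so g_i^SO = Σα_j = 10.5 for every i; G^SO = 42.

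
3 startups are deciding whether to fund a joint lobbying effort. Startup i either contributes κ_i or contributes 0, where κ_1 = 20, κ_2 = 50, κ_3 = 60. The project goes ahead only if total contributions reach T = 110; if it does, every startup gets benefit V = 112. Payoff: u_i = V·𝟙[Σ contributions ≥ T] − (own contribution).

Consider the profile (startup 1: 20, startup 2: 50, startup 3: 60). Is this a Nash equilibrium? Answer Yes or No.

No

Total = 130 ≥ 110: provided.
Startup 1 (pledges 20, payoff 92): dropping to 0 → total 110, payoff 112. Profitable deviation.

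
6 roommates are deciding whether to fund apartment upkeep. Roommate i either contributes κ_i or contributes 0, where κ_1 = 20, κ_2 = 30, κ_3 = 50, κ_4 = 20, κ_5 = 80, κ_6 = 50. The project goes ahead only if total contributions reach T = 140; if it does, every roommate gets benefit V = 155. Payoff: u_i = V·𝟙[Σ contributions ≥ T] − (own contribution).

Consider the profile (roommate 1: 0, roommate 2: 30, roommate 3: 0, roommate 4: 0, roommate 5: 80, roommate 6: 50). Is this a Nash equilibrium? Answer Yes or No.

Yes

Total = 160 ≥ 140: provided.
Roommate 1 (pledges 0, payoff 155): pledging 20 → total 180, payoff 135. No gain.
Roommate 2 (pledges 30, payoff 125): dropping to 0 → total 130, payoff 0. No gain.
Roommate 3 (pledges 0, payoff 155): pledging 50 → total 210, payoff 105. No gain.
Roommate 4 (pledges 0, payoff 155): pledging 20 → total 180, payoff 135. No gain.
Roommate 5 (pledges 80, payoff 75): dropping to 0 → total 80, payoff 0. No gain.
Roommate 6 (pledges 50, payoff 105): dropping to 0 → total 110, payoff 0. No gain.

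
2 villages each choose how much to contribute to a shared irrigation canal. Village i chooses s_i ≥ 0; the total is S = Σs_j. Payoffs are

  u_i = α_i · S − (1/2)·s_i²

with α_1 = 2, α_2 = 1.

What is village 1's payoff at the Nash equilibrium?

Village i's FOC: ∂u_i/∂s_i = α_i − s_i = 0, so s_i* = α_i.
NE contributions = (2, 1); S = 3.
u_1 = α_1·S − ½·(s_1)² = 2·3 − ½·2² = 4.

4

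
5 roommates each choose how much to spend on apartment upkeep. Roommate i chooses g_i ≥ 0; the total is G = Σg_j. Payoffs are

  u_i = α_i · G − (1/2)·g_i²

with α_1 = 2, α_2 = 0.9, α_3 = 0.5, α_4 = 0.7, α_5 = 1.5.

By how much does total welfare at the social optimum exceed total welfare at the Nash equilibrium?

Roommate i's FOC: ∂u_i/∂g_i = α_i − g_i = 0, so g_i* = α_i.
NE contributions = (2, 0.9, 0.5, 0.7, 1.5); G = 5.6.
W^NE = (Σα)·G − ½Σα_i² = 5.6² − ½·7.8 = 27.46.
Planner sets g_i = Σα_j = 5.6 for every i, so G^SO = 5·5.6 = 28.
W^SO = (Σα)·G^SO − ½·5·(Σα)² = (5/2)·5.6² = 78.4.
Deadweight loss = W^SO − W^NE = 50.94.

50.94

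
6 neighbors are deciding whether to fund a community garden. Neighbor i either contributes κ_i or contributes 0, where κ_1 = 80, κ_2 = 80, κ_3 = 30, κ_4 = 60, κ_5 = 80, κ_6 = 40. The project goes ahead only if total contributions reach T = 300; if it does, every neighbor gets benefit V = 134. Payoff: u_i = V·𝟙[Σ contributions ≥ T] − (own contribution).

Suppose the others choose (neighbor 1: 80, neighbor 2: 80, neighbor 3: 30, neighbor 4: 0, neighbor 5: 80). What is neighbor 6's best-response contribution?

40

Others' total = 270. Contributing 40 brings total to 310 ≥ 300: gain V − κ_6 = 94.
Best response: 40.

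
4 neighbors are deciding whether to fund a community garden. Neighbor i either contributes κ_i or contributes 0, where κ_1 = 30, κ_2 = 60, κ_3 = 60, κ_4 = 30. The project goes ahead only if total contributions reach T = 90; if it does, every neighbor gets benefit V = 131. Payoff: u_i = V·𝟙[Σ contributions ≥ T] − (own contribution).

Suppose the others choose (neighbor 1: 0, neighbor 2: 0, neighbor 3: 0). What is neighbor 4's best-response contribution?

Others' total = 0. Even contributing 30 gives 30 < 90: no benefit either way.
Best response: 0.

0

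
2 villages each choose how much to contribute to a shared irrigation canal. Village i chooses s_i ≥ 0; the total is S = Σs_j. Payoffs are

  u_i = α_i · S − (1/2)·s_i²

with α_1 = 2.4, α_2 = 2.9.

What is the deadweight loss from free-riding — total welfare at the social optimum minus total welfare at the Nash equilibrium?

7.085

Village i's FOC: ∂u_i/∂s_i = α_i − s_i = 0, so s_i* = α_i.
NE contributions = (2.4, 2.9); S = 5.3.
W^NE = (Σα)·S − ½Σα_i² = 5.3² − ½·14.17 = 21.005.
Planner sets s_i = Σα_j = 5.3 for every i, so S^SO = 2·5.3 = 10.6.
W^SO = (Σα)·S^SO − ½·2·(Σα)² = (2/2)·5.3² = 28.09.
Deadweight loss = W^SO − W^NE = 7.085.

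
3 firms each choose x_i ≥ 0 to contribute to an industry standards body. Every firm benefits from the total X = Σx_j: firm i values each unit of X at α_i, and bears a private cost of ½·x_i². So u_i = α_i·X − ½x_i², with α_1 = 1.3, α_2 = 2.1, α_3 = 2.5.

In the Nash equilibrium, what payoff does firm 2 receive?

Firm i's FOC: ∂u_i/∂x_i = α_i − x_i = 0, so x_i* = α_i.
NE contributions = (1.3, 2.1, 2.5); X = 5.9.
u_2 = α_2·X − ½·(x_2)² = 2.1·5.9 − ½·2.1² = 10.185.

10.185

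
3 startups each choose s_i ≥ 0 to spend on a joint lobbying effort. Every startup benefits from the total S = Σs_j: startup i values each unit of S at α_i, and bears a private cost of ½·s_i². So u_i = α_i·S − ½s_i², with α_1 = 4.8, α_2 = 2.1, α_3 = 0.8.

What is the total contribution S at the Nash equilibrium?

7.7

Startup i's FOC: ∂u_i/∂s_i = α_i − s_i = 0, so s_i* = α_i.
NE contributions = (4.8, 2.1, 0.8); S = 7.7.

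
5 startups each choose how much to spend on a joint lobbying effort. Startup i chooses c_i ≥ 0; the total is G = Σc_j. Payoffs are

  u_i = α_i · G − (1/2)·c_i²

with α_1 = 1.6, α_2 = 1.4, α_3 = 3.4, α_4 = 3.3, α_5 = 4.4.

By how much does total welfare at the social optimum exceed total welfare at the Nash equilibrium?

Startup i's FOC: ∂u_i/∂c_i = α_i − c_i = 0, so c_i* = α_i.
NE contributions = (1.6, 1.4, 3.4, 3.3, 4.4); G = 14.1.
W^NE = (Σα)·G − ½Σα_i² = 14.1² − ½·46.33 = 175.645.
Planner sets c_i = Σα_j = 14.1 for every i, so G^SO = 5·14.1 = 70.5.
W^SO = (Σα)·G^SO − ½·5·(Σα)² = (5/2)·14.1² = 497.025.
Deadweight loss = W^SO − W^NE = 321.38.

321.38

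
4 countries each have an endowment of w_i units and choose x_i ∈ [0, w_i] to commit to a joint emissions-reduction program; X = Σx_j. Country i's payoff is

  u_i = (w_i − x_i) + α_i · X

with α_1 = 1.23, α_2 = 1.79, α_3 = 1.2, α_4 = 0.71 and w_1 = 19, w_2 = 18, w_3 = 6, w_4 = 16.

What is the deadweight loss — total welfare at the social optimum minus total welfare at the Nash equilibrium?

∂u_i/∂x_i = α_i − 1, so country i contributes w_i if α_i > 1, else 0.
α_i > 1 for i ∈ {1, 2, 3}; NE contributions (19, 18, 6, 0), X = 43.
W^NE = Σw_i − X^NE + (Σα_i)·X^NE = 59 + 3.93·43 = 227.99.
Planner: ∂(Σu_j)/∂x_i = Σα_j − 1 = 3.93 > 0, so everyone contributes w_i; X^SO = 59, W^SO = 59 + 3.93·59 = 290.87.
Deadweight loss = 62.88.

62.88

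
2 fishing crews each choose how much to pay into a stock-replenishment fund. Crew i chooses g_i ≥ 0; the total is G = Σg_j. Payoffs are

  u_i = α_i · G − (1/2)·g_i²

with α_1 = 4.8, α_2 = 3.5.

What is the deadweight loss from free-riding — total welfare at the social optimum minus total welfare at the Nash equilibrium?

17.645

Crew i's FOC: ∂u_i/∂g_i = α_i − g_i = 0, so g_i* = α_i.
NE contributions = (4.8, 3.5); G = 8.3.
W^NE = (Σα)·G − ½Σα_i² = 8.3² − ½·35.29 = 51.245.
Planner sets g_i = Σα_j = 8.3 for every i, so G^SO = 2·8.3 = 16.6.
W^SO = (Σα)·G^SO − ½·2·(Σα)² = (2/2)·8.3² = 68.89.
Deadweight loss = W^SO − W^NE = 17.645.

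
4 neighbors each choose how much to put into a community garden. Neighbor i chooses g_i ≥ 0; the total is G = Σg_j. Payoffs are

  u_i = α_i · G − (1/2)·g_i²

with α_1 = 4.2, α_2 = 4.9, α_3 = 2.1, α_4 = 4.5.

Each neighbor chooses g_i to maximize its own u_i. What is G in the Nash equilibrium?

Neighbor i's FOC: ∂u_i/∂g_i = α_i − g_i = 0, so g_i* = α_i.
NE contributions = (4.2, 4.9, 2.1, 4.5); G = 15.7.

15.7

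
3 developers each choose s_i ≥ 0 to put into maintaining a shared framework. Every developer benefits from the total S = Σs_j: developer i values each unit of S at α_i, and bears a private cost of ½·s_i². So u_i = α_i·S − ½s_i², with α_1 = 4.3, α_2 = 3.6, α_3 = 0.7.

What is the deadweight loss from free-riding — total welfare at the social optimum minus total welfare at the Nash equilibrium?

Developer i's FOC: ∂u_i/∂s_i = α_i − s_i = 0, so s_i* = α_i.
NE contributions = (4.3, 3.6, 0.7); S = 8.6.
W^NE = (Σα)·S − ½Σα_i² = 8.6² − ½·31.94 = 57.99.
Planner sets s_i = Σα_j = 8.6 for every i, so S^SO = 3·8.6 = 25.8.
W^SO = (Σα)·S^SO − ½·3·(Σα)² = (3/2)·8.6² = 110.94.
Deadweight loss = W^SO − W^NE = 52.95.

52.95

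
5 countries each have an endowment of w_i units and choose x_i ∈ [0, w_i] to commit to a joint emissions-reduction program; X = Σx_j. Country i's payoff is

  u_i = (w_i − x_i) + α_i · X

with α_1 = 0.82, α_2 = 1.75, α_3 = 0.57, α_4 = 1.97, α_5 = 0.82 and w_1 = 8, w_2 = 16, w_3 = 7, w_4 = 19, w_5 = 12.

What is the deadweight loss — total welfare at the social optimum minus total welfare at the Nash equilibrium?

∂u_i/∂x_i = α_i − 1, so country i contributes w_i if α_i > 1, else 0.
α_i > 1 for i ∈ {2, 4}; NE contributions (0, 16, 0, 19, 0), X = 35.
W^NE = Σw_i − X^NE + (Σα_i)·X^NE = 62 + 4.93·35 = 234.55.
Planner: ∂(Σu_j)/∂x_i = Σα_j − 1 = 4.93 > 0, so everyone contributes w_i; X^SO = 62, W^SO = 62 + 4.93·62 = 367.66.
Deadweight loss = 133.11.

133.11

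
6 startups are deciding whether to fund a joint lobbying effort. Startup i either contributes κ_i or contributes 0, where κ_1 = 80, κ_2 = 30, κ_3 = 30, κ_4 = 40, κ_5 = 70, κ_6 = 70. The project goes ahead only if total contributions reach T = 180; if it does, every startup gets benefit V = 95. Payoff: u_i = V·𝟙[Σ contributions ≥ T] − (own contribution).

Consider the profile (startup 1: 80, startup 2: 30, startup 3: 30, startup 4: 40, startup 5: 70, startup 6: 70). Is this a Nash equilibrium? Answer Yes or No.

No

Total = 320 ≥ 180: provided.
Startup 1 (pledges 80, payoff 15): dropping to 0 → total 240, payoff 95. Profitable deviation.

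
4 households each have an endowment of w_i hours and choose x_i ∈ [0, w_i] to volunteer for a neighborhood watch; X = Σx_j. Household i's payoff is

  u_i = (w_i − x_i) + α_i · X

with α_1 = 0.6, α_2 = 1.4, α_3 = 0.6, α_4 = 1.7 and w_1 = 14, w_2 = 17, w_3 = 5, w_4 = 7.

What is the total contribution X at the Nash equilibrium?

∂u_i/∂x_i = α_i − 1, so household i contributes w_i if α_i > 1, else 0.
α_i > 1 for i ∈ {2, 4}; NE contributions (0, 17, 0, 7), X = 24.

24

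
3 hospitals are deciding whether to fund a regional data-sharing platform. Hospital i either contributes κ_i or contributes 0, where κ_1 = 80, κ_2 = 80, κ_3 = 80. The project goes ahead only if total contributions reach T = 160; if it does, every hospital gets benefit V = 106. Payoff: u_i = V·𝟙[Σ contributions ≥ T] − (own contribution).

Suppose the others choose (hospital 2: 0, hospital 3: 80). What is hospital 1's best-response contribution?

80

Others' total = 80. Contributing 80 brings total to 160 ≥ 160: gain V − κ_1 = 26.
Best response: 80.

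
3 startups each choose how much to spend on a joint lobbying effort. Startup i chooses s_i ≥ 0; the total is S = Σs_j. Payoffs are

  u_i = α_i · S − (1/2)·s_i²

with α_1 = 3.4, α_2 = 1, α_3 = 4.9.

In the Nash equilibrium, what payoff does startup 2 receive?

Startup i's FOC: ∂u_i/∂s_i = α_i − s_i = 0, so s_i* = α_i.
NE contributions = (3.4, 1, 4.9); S = 9.3.
u_2 = α_2·S − ½·(s_2)² = 1·9.3 − ½·1² = 8.8.

8.8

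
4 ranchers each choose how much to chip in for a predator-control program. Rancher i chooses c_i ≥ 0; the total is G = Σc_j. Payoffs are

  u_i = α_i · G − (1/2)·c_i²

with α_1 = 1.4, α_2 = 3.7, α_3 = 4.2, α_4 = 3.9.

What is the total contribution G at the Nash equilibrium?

13.2

Rancher i's FOC: ∂u_i/∂c_i = α_i − c_i = 0, so c_i* = α_i.
NE contributions = (1.4, 3.7, 4.2, 3.9); G = 13.2.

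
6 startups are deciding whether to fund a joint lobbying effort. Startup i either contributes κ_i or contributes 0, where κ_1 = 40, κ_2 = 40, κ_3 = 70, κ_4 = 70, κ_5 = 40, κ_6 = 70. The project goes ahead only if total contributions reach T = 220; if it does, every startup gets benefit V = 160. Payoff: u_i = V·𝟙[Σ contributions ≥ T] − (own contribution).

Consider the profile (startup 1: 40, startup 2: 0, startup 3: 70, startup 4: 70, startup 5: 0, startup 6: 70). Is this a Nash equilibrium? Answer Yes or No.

Total = 250 ≥ 220: provided.
Startup 1 (pledges 40, payoff 120): dropping to 0 → total 210, payoff 0. No gain.
Startup 2 (pledges 0, payoff 160): pledging 40 → total 290, payoff 120. No gain.
Startup 3 (pledges 70, payoff 90): dropping to 0 → total 180, payoff 0. No gain.
Startup 4 (pledges 70, payoff 90): dropping to 0 → total 180, payoff 0. No gain.
Startup 5 (pledges 0, payoff 160): pledging 40 → total 290, payoff 120. No gain.
Startup 6 (pledges 70, payoff 90): dropping to 0 → total 180, payoff 0. No gain.

Yes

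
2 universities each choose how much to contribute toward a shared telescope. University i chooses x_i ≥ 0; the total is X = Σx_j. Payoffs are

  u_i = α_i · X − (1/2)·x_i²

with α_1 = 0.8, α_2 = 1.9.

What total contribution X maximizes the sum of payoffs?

Planner FOC: ∂(Σu_j)/∂x_i = (Σα_j) − x_i = 0, so x_i^SO = Σα_j = 2.7 for every i; X^SO = 5.4.

5.4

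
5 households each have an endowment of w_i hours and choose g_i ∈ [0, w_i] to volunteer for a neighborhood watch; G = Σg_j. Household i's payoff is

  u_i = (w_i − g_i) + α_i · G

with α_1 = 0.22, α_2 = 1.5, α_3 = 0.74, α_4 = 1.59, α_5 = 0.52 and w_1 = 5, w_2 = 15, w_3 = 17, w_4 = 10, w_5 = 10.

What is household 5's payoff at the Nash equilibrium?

23

∂u_i/∂g_i = α_i − 1, so household i contributes w_i if α_i > 1, else 0.
α_i > 1 for i ∈ {2, 4}; NE contributions (0, 15, 0, 10, 0), G = 25.
u_5 = (10 − 0) + 0.52·25 = 23.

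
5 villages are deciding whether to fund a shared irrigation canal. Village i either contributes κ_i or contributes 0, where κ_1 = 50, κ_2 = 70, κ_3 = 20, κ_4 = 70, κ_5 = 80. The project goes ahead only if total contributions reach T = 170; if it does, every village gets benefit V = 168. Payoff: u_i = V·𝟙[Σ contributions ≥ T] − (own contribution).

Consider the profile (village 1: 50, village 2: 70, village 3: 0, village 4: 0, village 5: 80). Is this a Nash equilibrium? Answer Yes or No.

Total = 200 ≥ 170: provided.
Village 1 (pledges 50, payoff 118): dropping to 0 → total 150, payoff 0. No gain.
Village 2 (pledges 70, payoff 98): dropping to 0 → total 130, payoff 0. No gain.
Village 3 (pledges 0, payoff 168): pledging 20 → total 220, payoff 148. No gain.
Village 4 (pledges 0, payoff 168): pledging 70 → total 270, payoff 98. No gain.
Village 5 (pledges 80, payoff 88): dropping to 0 → total 120, payoff 0. No gain.

Yes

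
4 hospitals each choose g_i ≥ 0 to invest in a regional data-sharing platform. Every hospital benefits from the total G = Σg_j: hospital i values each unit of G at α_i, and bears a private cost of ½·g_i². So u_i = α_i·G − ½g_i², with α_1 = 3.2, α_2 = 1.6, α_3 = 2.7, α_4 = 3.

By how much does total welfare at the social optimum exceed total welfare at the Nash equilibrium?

Hospital i's FOC: ∂u_i/∂g_i = α_i − g_i = 0, so g_i* = α_i.
NE contributions = (3.2, 1.6, 2.7, 3); G = 10.5.
W^NE = (Σα)·G − ½Σα_i² = 10.5² − ½·29.09 = 95.705.
Planner sets g_i = Σα_j = 10.5 for every i, so G^SO = 4·10.5 = 42.
W^SO = (Σα)·G^SO − ½·4·(Σα)² = (4/2)·10.5² = 220.5.
Deadweight loss = W^SO − W^NE = 124.795.

124.795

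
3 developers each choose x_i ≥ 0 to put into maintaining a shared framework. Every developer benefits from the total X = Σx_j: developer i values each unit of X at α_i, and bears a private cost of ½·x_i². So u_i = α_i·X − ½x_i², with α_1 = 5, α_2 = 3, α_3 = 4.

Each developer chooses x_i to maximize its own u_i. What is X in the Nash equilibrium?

12

Developer i's FOC: ∂u_i/∂x_i = α_i − x_i = 0, so x_i* = α_i.
NE contributions = (5, 3, 4); X = 12.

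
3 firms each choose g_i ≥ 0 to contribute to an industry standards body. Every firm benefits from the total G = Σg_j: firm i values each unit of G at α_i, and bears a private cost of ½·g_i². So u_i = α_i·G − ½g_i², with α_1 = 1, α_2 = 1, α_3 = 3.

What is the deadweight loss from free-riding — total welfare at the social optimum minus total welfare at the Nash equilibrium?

18

Firm i's FOC: ∂u_i/∂g_i = α_i − g_i = 0, so g_i* = α_i.
NE contributions = (1, 1, 3); G = 5.
W^NE = (Σα)·G − ½Σα_i² = 5² − ½·11 = 19.5.
Planner sets g_i = Σα_j = 5 for every i, so G^SO = 3·5 = 15.
W^SO = (Σα)·G^SO − ½·3·(Σα)² = (3/2)·5² = 37.5.
Deadweight loss = W^SO − W^NE = 18.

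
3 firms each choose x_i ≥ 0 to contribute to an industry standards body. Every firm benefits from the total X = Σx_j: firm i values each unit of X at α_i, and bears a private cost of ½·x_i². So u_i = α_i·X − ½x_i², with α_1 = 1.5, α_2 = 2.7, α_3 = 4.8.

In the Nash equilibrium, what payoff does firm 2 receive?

Firm i's FOC: ∂u_i/∂x_i = α_i − x_i = 0, so x_i* = α_i.
NE contributions = (1.5, 2.7, 4.8); X = 9.
u_2 = α_2·X − ½·(x_2)² = 2.7·9 − ½·2.7² = 20.655.

20.655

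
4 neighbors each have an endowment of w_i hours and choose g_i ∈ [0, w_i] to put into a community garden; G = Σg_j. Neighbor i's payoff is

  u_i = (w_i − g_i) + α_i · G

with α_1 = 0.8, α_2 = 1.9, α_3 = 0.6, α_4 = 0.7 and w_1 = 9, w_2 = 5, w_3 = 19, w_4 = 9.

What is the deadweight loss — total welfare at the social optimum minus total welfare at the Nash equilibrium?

∂u_i/∂g_i = α_i − 1, so neighbor i contributes w_i if α_i > 1, else 0.
α_i > 1 for i ∈ {2}; NE contributions (0, 5, 0, 0), G = 5.
W^NE = Σw_i − G^NE + (Σα_i)·G^NE = 42 + 3·5 = 57.
Planner: ∂(Σu_j)/∂g_i = Σα_j − 1 = 3 > 0, so everyone contributes w_i; G^SO = 42, W^SO = 42 + 3·42 = 168.
Deadweight loss = 111.

111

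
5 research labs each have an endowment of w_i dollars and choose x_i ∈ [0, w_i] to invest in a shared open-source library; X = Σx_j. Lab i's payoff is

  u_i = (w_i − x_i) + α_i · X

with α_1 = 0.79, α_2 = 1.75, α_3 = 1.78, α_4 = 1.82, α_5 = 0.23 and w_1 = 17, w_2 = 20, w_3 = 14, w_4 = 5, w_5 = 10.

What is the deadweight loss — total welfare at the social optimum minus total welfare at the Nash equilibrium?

∂u_i/∂x_i = α_i − 1, so lab i contributes w_i if α_i > 1, else 0.
α_i > 1 for i ∈ {2, 3, 4}; NE contributions (0, 20, 14, 5, 0), X = 39.
W^NE = Σw_i − X^NE + (Σα_i)·X^NE = 66 + 5.37·39 = 275.43.
Planner: ∂(Σu_j)/∂x_i = Σα_j − 1 = 5.37 > 0, so everyone contributes w_i; X^SO = 66, W^SO = 66 + 5.37·66 = 420.42.
Deadweight loss = 144.99.

144.99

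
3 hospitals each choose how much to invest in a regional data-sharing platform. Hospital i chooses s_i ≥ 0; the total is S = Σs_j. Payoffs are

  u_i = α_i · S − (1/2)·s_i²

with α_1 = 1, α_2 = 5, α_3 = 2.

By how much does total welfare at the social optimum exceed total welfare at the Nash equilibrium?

47

Hospital i's FOC: ∂u_i/∂s_i = α_i − s_i = 0, so s_i* = α_i.
NE contributions = (1, 5, 2); S = 8.
W^NE = (Σα)·S − ½Σα_i² = 8² − ½·30 = 49.
Planner sets s_i = Σα_j = 8 for every i, so S^SO = 3·8 = 24.
W^SO = (Σα)·S^SO − ½·3·(Σα)² = (3/2)·8² = 96.
Deadweight loss = W^SO − W^NE = 47.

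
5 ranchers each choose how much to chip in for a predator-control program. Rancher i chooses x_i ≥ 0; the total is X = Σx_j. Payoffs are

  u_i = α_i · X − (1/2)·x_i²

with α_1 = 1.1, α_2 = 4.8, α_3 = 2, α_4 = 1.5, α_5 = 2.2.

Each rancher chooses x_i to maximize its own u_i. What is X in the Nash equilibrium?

11.6

Rancher i's FOC: ∂u_i/∂x_i = α_i − x_i = 0, so x_i* = α_i.
NE contributions = (1.1, 4.8, 2, 1.5, 2.2); X = 11.6.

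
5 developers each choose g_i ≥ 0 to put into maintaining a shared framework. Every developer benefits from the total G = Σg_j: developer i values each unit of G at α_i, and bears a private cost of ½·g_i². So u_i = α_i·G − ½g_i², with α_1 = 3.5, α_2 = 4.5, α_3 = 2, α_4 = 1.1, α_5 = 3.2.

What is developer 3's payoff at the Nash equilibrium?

Developer i's FOC: ∂u_i/∂g_i = α_i − g_i = 0, so g_i* = α_i.
NE contributions = (3.5, 4.5, 2, 1.1, 3.2); G = 14.3.
u_3 = α_3·G − ½·(g_3)² = 2·14.3 − ½·2² = 26.6.

26.6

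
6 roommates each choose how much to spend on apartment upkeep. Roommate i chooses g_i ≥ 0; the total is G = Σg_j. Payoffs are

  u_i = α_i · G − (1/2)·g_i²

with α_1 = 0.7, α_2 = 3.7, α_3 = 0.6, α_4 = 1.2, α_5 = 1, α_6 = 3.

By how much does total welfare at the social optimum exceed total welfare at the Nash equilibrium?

221.07

Roommate i's FOC: ∂u_i/∂g_i = α_i − g_i = 0, so g_i* = α_i.
NE contributions = (0.7, 3.7, 0.6, 1.2, 1, 3); G = 10.2.
W^NE = (Σα)·G − ½Σα_i² = 10.2² − ½·25.98 = 91.05.
Planner sets g_i = Σα_j = 10.2 for every i, so G^SO = 6·10.2 = 61.2.
W^SO = (Σα)·G^SO − ½·6·(Σα)² = (6/2)·10.2² = 312.12.
Deadweight loss = W^SO − W^NE = 221.07.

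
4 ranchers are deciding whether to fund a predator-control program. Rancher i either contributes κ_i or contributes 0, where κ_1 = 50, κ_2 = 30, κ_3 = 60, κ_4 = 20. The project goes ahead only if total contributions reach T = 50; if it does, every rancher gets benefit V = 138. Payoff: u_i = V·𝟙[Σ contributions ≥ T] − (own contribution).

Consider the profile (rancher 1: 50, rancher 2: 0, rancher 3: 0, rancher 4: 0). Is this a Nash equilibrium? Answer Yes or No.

Yes

Total = 50 ≥ 50: provided.
Rancher 1 (pledges 50, payoff 88): dropping to 0 → total 0, payoff 0. No gain.
Rancher 2 (pledges 0, payoff 138): pledging 30 → total 80, payoff 108. No gain.
Rancher 3 (pledges 0, payoff 138): pledging 60 → total 110, payoff 78. No gain.
Rancher 4 (pledges 0, payoff 138): pledging 20 → total 70, payoff 118. No gain.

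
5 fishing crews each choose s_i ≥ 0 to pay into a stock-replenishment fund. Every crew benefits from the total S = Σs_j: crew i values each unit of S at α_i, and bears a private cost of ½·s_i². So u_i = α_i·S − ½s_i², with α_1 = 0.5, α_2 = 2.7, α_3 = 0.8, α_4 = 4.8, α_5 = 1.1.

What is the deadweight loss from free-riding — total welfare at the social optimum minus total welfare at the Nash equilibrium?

Crew i's FOC: ∂u_i/∂s_i = α_i − s_i = 0, so s_i* = α_i.
NE contributions = (0.5, 2.7, 0.8, 4.8, 1.1); S = 9.9.
W^NE = (Σα)·S − ½Σα_i² = 9.9² − ½·32.43 = 81.795.
Planner sets s_i = Σα_j = 9.9 for every i, so S^SO = 5·9.9 = 49.5.
W^SO = (Σα)·S^SO − ½·5·(Σα)² = (5/2)·9.9² = 245.025.
Deadweight loss = W^SO − W^NE = 163.23.

163.23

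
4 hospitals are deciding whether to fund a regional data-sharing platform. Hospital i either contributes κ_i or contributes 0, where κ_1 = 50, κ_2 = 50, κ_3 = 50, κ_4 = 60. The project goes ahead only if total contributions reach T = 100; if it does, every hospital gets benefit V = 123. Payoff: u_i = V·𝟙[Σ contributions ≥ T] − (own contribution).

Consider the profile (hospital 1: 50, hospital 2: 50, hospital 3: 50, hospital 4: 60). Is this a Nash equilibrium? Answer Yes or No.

Total = 210 ≥ 100: provided.
Hospital 1 (pledges 50, payoff 73): dropping to 0 → total 160, payoff 123. Profitable deviation.

No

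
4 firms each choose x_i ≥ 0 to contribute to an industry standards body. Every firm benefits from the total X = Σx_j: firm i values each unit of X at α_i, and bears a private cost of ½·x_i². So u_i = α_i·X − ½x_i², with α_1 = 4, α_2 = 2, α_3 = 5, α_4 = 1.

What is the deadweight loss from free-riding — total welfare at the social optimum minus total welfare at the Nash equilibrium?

167

Firm i's FOC: ∂u_i/∂x_i = α_i − x_i = 0, so x_i* = α_i.
NE contributions = (4, 2, 5, 1); X = 12.
W^NE = (Σα)·X − ½Σα_i² = 12² − ½·46 = 121.
Planner sets x_i = Σα_j = 12 for every i, so X^SO = 4·12 = 48.
W^SO = (Σα)·X^SO − ½·4·(Σα)² = (4/2)·12² = 288.
Deadweight loss = W^SO − W^NE = 167.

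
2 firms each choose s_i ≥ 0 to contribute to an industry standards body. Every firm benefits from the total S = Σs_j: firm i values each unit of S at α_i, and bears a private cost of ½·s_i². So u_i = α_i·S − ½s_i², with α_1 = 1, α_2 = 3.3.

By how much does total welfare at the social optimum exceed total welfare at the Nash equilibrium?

Firm i's FOC: ∂u_i/∂s_i = α_i − s_i = 0, so s_i* = α_i.
NE contributions = (1, 3.3); S = 4.3.
W^NE = (Σα)·S − ½Σα_i² = 4.3² − ½·11.89 = 12.545.
Planner sets s_i = Σα_j = 4.3 for every i, so S^SO = 2·4.3 = 8.6.
W^SO = (Σα)·S^SO − ½·2·(Σα)² = (2/2)·4.3² = 18.49.
Deadweight loss = W^SO − W^NE = 5.945.

5.945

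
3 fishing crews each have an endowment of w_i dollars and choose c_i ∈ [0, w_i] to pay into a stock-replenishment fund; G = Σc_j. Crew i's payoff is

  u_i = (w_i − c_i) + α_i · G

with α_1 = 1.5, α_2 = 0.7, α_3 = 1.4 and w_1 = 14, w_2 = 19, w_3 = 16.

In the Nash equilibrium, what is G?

∂u_i/∂c_i = α_i − 1, so crew i contributes w_i if α_i > 1, else 0.
α_i > 1 for i ∈ {1, 3}; NE contributions (14, 0, 16), G = 30.

30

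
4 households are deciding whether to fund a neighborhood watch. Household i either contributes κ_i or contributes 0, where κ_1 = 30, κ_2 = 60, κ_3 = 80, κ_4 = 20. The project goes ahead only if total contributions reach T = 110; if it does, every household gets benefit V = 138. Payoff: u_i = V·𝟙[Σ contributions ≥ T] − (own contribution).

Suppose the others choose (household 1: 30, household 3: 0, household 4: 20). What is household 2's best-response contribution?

60

Others' total = 50. Contributing 60 brings total to 110 ≥ 110: gain V − κ_2 = 78.
Best response: 60.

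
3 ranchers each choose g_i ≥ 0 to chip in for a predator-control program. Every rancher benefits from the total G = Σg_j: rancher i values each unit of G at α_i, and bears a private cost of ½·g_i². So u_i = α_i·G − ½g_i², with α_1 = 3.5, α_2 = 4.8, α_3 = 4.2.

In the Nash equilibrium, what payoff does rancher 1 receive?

Rancher i's FOC: ∂u_i/∂g_i = α_i − g_i = 0, so g_i* = α_i.
NE contributions = (3.5, 4.8, 4.2); G = 12.5.
u_1 = α_1·G − ½·(g_1)² = 3.5·12.5 − ½·3.5² = 37.625.

37.625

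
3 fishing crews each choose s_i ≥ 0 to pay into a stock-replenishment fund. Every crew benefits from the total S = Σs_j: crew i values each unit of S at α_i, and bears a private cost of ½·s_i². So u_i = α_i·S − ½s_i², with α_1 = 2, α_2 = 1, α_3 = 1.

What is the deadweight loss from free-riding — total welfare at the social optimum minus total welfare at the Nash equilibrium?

11

Crew i's FOC: ∂u_i/∂s_i = α_i − s_i = 0, so s_i* = α_i.
NE contributions = (2, 1, 1); S = 4.
W^NE = (Σα)·S − ½Σα_i² = 4² − ½·6 = 13.
Planner sets s_i = Σα_j = 4 for every i, so S^SO = 3·4 = 12.
W^SO = (Σα)·S^SO − ½·3·(Σα)² = (3/2)·4² = 24.
Deadweight loss = W^SO − W^NE = 11.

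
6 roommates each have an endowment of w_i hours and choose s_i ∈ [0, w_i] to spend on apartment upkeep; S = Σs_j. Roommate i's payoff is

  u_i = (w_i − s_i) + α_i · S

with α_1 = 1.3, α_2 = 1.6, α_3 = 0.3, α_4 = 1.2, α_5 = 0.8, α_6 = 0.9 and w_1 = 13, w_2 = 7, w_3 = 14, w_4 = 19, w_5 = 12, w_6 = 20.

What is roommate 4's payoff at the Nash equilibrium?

46.8

∂u_i/∂s_i = α_i − 1, so roommate i contributes w_i if α_i > 1, else 0.
α_i > 1 for i ∈ {1, 2, 4}; NE contributions (13, 7, 0, 19, 0, 0), S = 39.
u_4 = (19 − 19) + 1.2·39 = 46.8.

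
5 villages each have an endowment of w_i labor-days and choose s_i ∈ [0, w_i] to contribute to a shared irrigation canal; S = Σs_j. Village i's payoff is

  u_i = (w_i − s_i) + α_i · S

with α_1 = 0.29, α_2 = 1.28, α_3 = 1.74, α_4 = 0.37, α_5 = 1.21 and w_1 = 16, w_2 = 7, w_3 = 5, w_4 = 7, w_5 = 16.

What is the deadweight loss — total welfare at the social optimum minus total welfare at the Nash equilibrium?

∂u_i/∂s_i = α_i − 1, so village i contributes w_i if α_i > 1, else 0.
α_i > 1 for i ∈ {2, 3, 5}; NE contributions (0, 7, 5, 0, 16), S = 28.
W^NE = Σw_i − S^NE + (Σα_i)·S^NE = 51 + 3.89·28 = 159.92.
Planner: ∂(Σu_j)/∂s_i = Σα_j − 1 = 3.89 > 0, so everyone contributes w_i; S^SO = 51, W^SO = 51 + 3.89·51 = 249.39.
Deadweight loss = 89.47.

89.47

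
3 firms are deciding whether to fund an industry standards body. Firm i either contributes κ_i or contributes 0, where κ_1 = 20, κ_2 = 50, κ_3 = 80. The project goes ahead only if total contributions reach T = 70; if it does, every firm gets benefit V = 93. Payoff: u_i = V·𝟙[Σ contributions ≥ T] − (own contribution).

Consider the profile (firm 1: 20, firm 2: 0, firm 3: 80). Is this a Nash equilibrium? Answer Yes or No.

Total = 100 ≥ 70: provided.
Firm 1 (pledges 20, payoff 73): dropping to 0 → total 80, payoff 93. Profitable deviation.

No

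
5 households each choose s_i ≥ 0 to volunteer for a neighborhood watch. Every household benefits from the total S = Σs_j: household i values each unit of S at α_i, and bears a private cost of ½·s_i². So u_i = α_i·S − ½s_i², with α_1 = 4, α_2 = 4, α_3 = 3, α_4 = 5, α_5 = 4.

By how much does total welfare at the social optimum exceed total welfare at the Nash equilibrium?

641

Household i's FOC: ∂u_i/∂s_i = α_i − s_i = 0, so s_i* = α_i.
NE contributions = (4, 4, 3, 5, 4); S = 20.
W^NE = (Σα)·S − ½Σα_i² = 20² − ½·82 = 359.
Planner sets s_i = Σα_j = 20 for every i, so S^SO = 5·20 = 100.
W^SO = (Σα)·S^SO − ½·5·(Σα)² = (5/2)·20² = 1000.
Deadweight loss = W^SO − W^NE = 641.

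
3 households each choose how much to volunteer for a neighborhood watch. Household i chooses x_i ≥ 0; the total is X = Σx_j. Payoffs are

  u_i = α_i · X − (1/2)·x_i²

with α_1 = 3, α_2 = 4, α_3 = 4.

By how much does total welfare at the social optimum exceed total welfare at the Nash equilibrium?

Household i's FOC: ∂u_i/∂x_i = α_i − x_i = 0, so x_i* = α_i.
NE contributions = (3, 4, 4); X = 11.
W^NE = (Σα)·X − ½Σα_i² = 11² − ½·41 = 100.5.
Planner sets x_i = Σα_j = 11 for every i, so X^SO = 3·11 = 33.
W^SO = (Σα)·X^SO − ½·3·(Σα)² = (3/2)·11² = 181.5.
Deadweight loss = W^SO − W^NE = 81.

81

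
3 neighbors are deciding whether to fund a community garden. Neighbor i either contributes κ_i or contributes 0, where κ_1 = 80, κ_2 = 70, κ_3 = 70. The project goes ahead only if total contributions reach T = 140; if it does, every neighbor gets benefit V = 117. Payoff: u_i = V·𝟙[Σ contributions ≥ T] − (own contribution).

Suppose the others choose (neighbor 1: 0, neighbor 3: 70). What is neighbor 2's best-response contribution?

Others' total = 70. Contributing 70 brings total to 140 ≥ 140: gain V − κ_2 = 47.
Best response: 70.

70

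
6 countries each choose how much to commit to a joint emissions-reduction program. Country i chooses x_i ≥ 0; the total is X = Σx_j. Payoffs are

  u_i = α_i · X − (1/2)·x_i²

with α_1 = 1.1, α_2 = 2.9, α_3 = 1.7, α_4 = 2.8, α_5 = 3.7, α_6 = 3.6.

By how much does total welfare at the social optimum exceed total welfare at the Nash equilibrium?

Country i's FOC: ∂u_i/∂x_i = α_i − x_i = 0, so x_i* = α_i.
NE contributions = (1.1, 2.9, 1.7, 2.8, 3.7, 3.6); X = 15.8.
W^NE = (Σα)·X − ½Σα_i² = 15.8² − ½·47 = 226.14.
Planner sets x_i = Σα_j = 15.8 for every i, so X^SO = 6·15.8 = 94.8.
W^SO = (Σα)·X^SO − ½·6·(Σα)² = (6/2)·15.8² = 748.92.
Deadweight loss = W^SO − W^NE = 522.78.

522.78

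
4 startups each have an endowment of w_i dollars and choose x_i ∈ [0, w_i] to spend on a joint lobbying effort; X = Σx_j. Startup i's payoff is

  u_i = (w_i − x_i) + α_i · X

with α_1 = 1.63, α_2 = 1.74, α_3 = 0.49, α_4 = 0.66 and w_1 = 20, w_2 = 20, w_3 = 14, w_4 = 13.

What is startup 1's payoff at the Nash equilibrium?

65.2

∂u_i/∂x_i = α_i − 1, so startup i contributes w_i if α_i > 1, else 0.
α_i > 1 for i ∈ {1, 2}; NE contributions (20, 20, 0, 0), X = 40.
u_1 = (20 − 20) + 1.63·40 = 65.2.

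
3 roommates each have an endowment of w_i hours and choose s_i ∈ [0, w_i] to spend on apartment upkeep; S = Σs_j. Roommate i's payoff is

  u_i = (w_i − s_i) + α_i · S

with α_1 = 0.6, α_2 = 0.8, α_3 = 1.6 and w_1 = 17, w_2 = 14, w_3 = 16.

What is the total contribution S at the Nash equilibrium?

16

∂u_i/∂s_i = α_i − 1, so roommate i contributes w_i if α_i > 1, else 0.
α_i > 1 for i ∈ {3}; NE contributions (0, 0, 16), S = 16.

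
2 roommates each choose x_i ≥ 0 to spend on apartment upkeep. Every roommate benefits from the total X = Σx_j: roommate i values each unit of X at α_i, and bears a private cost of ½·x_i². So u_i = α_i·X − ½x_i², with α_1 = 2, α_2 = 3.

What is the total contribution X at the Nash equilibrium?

5

Roommate i's FOC: ∂u_i/∂x_i = α_i − x_i = 0, so x_i* = α_i.
NE contributions = (2, 3); X = 5.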